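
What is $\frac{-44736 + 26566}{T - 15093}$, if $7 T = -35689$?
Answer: $\frac{12719}{14134} \approx 0.89989$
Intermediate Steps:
$T = - \frac{35689}{7}$ ($T = \frac{1}{7} \left(-35689\right) = - \frac{35689}{7} \approx -5098.4$)
$\frac{-44736 + 26566}{T - 15093} = \frac{-44736 + 26566}{- \frac{35689}{7} - 15093} = - \frac{18170}{- \frac{141340}{7}} = \left(-18170\right) \left(- \frac{7}{141340}\right) = \frac{12719}{14134}$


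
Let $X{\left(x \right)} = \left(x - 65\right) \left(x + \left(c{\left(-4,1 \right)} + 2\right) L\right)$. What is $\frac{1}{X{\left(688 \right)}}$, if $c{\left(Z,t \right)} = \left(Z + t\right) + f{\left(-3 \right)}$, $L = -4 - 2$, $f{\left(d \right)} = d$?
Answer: $\frac{1}{443576} \approx 2.2544 \cdot 10^{-6}$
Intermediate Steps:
$L = -6$ ($L = -4 - 2 = -6$)
$c{\left(Z,t \right)} = -3 + Z + t$ ($c{\left(Z,t \right)} = \left(Z + t\right) - 3 = -3 + Z + t$)
$X{\left(x \right)} = \left(-65 + x\right) \left(24 + x\right)$ ($X{\left(x \right)} = \left(x - 65\right) \left(x + \left(\left(-3 - 4 + 1\right) + 2\right) \left(-6\right)\right) = \left(-65 + x\right) \left(x + \left(-6 + 2\right) \left(-6\right)\right) = \left(-65 + x\right) \left(x - -24\right) = \left(-65 + x\right) \left(x + 24\right) = \left(-65 + x\right) \left(24 + x\right)$)
$\frac{1}{X{\left(688 \right)}} = \frac{1}{-1560 + 688^{2} - 28208} = \frac{1}{-1560 + 473344 - 28208} = \frac{1}{443576}$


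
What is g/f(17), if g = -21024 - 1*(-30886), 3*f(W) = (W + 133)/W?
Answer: 83827/25 ≈ 3353.1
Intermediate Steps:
f(W) = (133 + W)/(3*W) (f(W) = ((W + 133)/W)/3 = ((133 + W)/W)/3 = (133 + W)/(3*W))
g = 9862 (g = -21024 + 30886 = 9862)
g/f(17) = 9862/(((1/3)*(133 + 17)/17)) = 9862/(((1/3)*(1/17)*150)) = 9862/(50/17) = 9862*(17/50) = 83827/25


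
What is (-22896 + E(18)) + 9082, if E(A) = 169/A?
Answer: -248483/18 ≈ -13805.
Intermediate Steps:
(-22896 + E(18)) + 9082 = (-22896 + 169/18) + 9082 = -411959/18 + 9082 = -248483/18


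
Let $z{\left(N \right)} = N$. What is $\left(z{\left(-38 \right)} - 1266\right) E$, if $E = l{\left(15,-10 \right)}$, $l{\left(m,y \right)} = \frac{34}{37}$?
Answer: $- \frac{44336}{37} \approx -1198.3$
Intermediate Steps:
$l{\left(m,y \right)} = \frac{34}{37}$ ($l{\left(m,y \right)} = 34 \cdot \frac{1}{37} = \frac{34}{37}$)
$E = \frac{34}{37} \approx 0.91892$
$\left(z{\left(-38 \right)} - 1266\right) E = \left(-38 - 1266\right) \frac{34}{37} = \left(-1304\right) \frac{34}{37} = - \frac{44336}{37}$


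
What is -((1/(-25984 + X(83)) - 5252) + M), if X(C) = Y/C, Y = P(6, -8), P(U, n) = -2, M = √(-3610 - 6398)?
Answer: 11326851931/2156674 - 6*I*√278 ≈ 5252.0 - 100.04*I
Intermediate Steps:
M = 6*I*√278 (M = √(-10008) = 6*I*√278 ≈ 100.04*I)
Y = -2
X(C) = -2/C
-((1/(-25984 + X(83)) - 5252) + M) = -((1/(-25984 - 2/83) - 5252) + 6*I*√278) = -((1/(-2156674/83) - 5252) + 6*I*√278) = -((-83/2156674 - 5252) + 6*I*√278) = -(-11326851931/2156674 + 6*I*√278) = 11326851931/2156674 - 6*I*√278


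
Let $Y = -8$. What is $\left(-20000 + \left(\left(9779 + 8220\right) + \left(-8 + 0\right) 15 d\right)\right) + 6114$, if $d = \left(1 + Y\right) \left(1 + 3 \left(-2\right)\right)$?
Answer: $-87$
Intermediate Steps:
$d = 35$ ($d = \left(1 - 8\right) \left(1 + 3 \left(-2\right)\right) = - 7 \left(1 - 6\right) = \left(-7\right) \left(-5\right) = 35$)
$\left(-20000 + \left(\left(9779 + 8220\right) + \left(-8 + 0\right) 15 d\right)\right) + 6114 = \left(-20000 + \left(\left(9779 + 8220\right) + \left(-8 + 0\right) 15 \cdot 35\right)\right) + 6114 = \left(-20000 + \left(17999 + \left(-8\right) 15 \cdot 35\right)\right) + 6114 = \left(-20000 + \left(17999 - 4200\right)\right) + 6114 = \left(-20000 + 13799\right) + 6114 = -6201 + 6114 = -87$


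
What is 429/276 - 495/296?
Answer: -803/6808 ≈ -0.11795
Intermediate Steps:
429/276 - 495/296 = 429*(1/276) - 495*1/296 = 143/92 - 495/296 = -803/6808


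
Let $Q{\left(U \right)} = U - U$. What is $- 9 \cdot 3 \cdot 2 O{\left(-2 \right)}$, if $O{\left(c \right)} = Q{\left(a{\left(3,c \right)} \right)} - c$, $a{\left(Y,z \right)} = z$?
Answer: $-108$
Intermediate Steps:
$Q{\left(U \right)} = 0$
$O{\left(c \right)} = - c$ ($O{\left(c \right)} = 0 - c = - c$)
$- 9 \cdot 3 \cdot 2 O{\left(-2 \right)} = - 9 \cdot 3 \cdot 2 \left(\left(-1\right) \left(-2\right)\right) = \left(-9\right) 6 \cdot 2 = \left(-54\right) 2 = -108$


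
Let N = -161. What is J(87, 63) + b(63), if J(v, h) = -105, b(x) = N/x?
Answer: -968/9 ≈ -107.56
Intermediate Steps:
b(x) = -161/x
J(87, 63) + b(63) = -105 - 161/63 = -105 - 161*1/63 = -105 - 23/9 = -968/9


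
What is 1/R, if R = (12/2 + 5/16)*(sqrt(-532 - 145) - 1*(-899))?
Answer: 7192/40848339 - 8*I*sqrt(677)/40848339 ≈ 0.00017607 - 5.0958e-6*I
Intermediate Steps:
R = 90799/16 + 101*I*sqrt(677)/16 (R = (12*(1/2) + 5*(1/16))*(sqrt(-677) + 899) = (6 + 5/16)*(I*sqrt(677) + 899) = 101*(899 + I*sqrt(677))/16 = 90799/16 + 101*I*sqrt(677)/16 ≈ 5674.9 + 164.25*I)
1/R = 1/(90799/16 + 101*I*sqrt(677)/16)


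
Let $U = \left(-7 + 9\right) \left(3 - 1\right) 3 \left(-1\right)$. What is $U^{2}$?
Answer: $144$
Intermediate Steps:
$U = -12$ ($U = 2 \left(3 - 1\right) 3 \left(-1\right) = 2 \cdot 2 \cdot 3 \left(-1\right) = 2 \cdot 6 \left(-1\right) = 2 \left(-6\right) = -12$)
$U^{2} = \left(-12\right)^{2} = 144$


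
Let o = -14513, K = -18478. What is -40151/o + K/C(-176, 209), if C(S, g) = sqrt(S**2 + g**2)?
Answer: 40151/14513 - 18478*sqrt(617)/6787 ≈ -64.860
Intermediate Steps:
-40151/o + K/C(-176, 209) = -40151/(-14513) - 18478/sqrt((-176)**2 + 209**2) = -40151*(-1/14513) - 18478/sqrt(30976 + 43681) = 40151/14513 - 18478*sqrt(617)/6787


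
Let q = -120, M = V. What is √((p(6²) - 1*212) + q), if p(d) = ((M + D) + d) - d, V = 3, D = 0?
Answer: I*√329 ≈ 18.138*I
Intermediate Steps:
M = 3
p(d) = 3 (p(d) = ((3 + 0) + d) - d = (3 + d) - d = 3)
√((p(6²) - 1*212) + q) = √((3 - 1*212) - 120) = √((3 - 212) - 120) = √(-209 - 120) = √(-329) = I*√329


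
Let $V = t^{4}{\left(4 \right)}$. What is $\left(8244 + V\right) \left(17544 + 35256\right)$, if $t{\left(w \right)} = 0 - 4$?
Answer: $448800000$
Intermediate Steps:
$t{\left(w \right)} = -4$
$V = 256$ ($V = \left(-4\right)^{4} = 256$)
$\left(8244 + V\right) \left(17544 + 35256\right) = \left(8244 + 256\right) \left(17544 + 35256\right) = 8500 \cdot 52800 = 448800000$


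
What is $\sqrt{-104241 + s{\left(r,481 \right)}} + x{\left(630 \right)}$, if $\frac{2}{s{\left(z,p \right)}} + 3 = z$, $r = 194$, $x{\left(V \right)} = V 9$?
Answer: $5670 + \frac{i \sqrt{3802815539}}{191} \approx 5670.0 + 322.86 i$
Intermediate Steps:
$x{\left(V \right)} = 9 V$
$s{\left(z,p \right)} = \frac{2}{-3 + z}$
$\sqrt{-104241 + s{\left(r,481 \right)}} + x{\left(630 \right)} = \sqrt{-104241 + \frac{2}{-3 + 194}} + 9 \cdot 630 = \sqrt{-104241 + \frac{2}{191}} + 5670 = \sqrt{- \frac{19910029}{191}} + 5670 = \frac{i \sqrt{3802815539}}{191} + 5670 = 5670 + \frac{i \sqrt{3802815539}}{191}$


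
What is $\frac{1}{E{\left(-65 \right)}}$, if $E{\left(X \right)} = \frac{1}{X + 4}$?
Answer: $-61$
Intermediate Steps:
$E{\left(X \right)} = \frac{1}{4 + X}$
$\frac{1}{E{\left(-65 \right)}} = \frac{1}{\frac{1}{4 - 65}} = \frac{1}{\frac{1}{-61}} = \frac{1}{- \frac{1}{61}} = -61$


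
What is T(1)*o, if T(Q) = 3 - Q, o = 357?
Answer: 714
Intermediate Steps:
T(1)*o = (3 - 1*1)*357 = (3 - 1)*357 = 2*357 = 714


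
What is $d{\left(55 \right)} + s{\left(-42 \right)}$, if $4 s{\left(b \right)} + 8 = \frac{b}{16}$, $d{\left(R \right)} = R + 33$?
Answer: $\frac{2731}{32} \approx 85.344$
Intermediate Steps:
$d{\left(R \right)} = 33 + R$
$s{\left(b \right)} = -2 + \frac{b}{64}$ ($s{\left(b \right)} = -2 + \frac{b \frac{1}{16}}{4} = -2 + \frac{\frac{1}{16} b}{4} = -2 + \frac{b}{64}$)
$d{\left(55 \right)} + s{\left(-42 \right)} = \left(33 + 55\right) + \left(-2 + \frac{1}{64} \left(-42\right)\right) = 88 - \frac{85}{32} = \frac{2731}{32}$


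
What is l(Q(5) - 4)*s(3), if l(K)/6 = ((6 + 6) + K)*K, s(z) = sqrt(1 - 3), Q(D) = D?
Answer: 78*I*sqrt(2) ≈ 110.31*I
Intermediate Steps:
s(z) = I*sqrt(2) (s(z) = sqrt(-2) = I*sqrt(2))
l(K) = 6*K*(12 + K) (l(K) = 6*(((6 + 6) + K)*K) = 6*((12 + K)*K) = 6*(K*(12 + K)) = 6*K*(12 + K))
l(Q(5) - 4)*s(3) = (6*(5 - 4)*(12 + (5 - 4)))*(I*sqrt(2)) = (6*1*(12 + 1))*(I*sqrt(2)) = (6*1*13)*(I*sqrt(2)) = 78*(I*sqrt(2)) = 78*I*sqrt(2)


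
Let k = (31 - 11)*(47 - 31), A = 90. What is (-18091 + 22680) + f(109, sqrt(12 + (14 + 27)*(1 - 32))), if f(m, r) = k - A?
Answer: 4819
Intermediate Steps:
k = 320 (k = 20*16 = 320)
f(m, r) = 230 (f(m, r) = 320 - 1*90 = 320 - 90 = 230)
(-18091 + 22680) + f(109, sqrt(12 + (14 + 27)*(1 - 32))) = (-18091 + 22680) + 230 = 4589 + 230 = 4819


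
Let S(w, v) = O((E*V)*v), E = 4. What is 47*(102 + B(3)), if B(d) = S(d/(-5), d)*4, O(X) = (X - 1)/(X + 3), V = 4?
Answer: 253330/51 ≈ 4967.3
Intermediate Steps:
O(X) = (-1 + X)/(3 + X)
S(w, v) = (-1 + 16*v)/(3 + 16*v) (S(w, v) = (-1 + (4*4)*v)/(3 + (4*4)*v) = (-1 + 16*v)/(3 + 16*v))
B(d) = 4*(-1 + 16*d)/(3 + 16*d) (B(d) = ((-1 + 16*d)/(3 + 16*d))*4 = 4*(-1 + 16*d)/(3 + 16*d))
47*(102 + B(3)) = 47*(102 + 4*(-1 + 16*3)/(3 + 16*3)) = 47*(102 + 4*(-1 + 48)/(3 + 48)) = 47*(102 + 4*47/51) = 47*(102 + 4*(1/51)*47) = 47*(102 + 188/51) = 47*(5390/51) = 253330/51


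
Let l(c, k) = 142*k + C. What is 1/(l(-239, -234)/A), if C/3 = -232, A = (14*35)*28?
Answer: -3430/8481 ≈ -0.40443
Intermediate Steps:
A = 13720 (A = 490*28 = 13720)
C = -696 (C = 3*(-232) = -696)
l(c, k) = -696 + 142*k (l(c, k) = 142*k - 696 = -696 + 142*k)
1/(l(-239, -234)/A) = 1/((-696 + 142*(-234))/13720) = 1/((-696 - 33228)*(1/13720)) = 1/(-33924*1/13720) = 1/(-8481/3430) = -3430/8481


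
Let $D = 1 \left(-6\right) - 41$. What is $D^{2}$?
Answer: $2209$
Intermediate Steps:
$D = -47$ ($D = -6 - 41 = -47$)
$D^{2} = \left(-47\right)^{2} = 2209$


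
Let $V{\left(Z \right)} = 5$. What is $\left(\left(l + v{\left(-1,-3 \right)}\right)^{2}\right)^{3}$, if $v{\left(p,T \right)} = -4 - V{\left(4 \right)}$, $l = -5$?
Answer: $7529536$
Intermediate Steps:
$v{\left(p,T \right)} = -9$ ($v{\left(p,T \right)} = -4 - 5 = -9$)
$\left(\left(l + v{\left(-1,-3 \right)}\right)^{2}\right)^{3} = \left(\left(-5 - 9\right)^{2}\right)^{3} = \left(\left(-14\right)^{2}\right)^{3} = 196^{3} = 7529536$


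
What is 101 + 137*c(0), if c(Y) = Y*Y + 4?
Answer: 649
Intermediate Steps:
c(Y) = 4 + Y² (c(Y) = Y² + 4 = 4 + Y²)
101 + 137*c(0) = 101 + 137*(4 + 0²) = 101 + 137*(4 + 0) = 101 + 137*4 = 101 + 548 = 649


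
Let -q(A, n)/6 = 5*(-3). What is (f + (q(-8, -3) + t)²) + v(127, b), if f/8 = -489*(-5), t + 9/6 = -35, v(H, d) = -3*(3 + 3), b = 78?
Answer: 89617/4 ≈ 22404.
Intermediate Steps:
q(A, n) = 90 (q(A, n) = -30*(-3) = -6*(-15) = 90)
v(H, d) = -18 (v(H, d) = -3*6 = -18)
t = -73/2 (t = -3/2 - 35 = -73/2 ≈ -36.500)
f = 19560 (f = 8*(-489*(-5)) = 8*2445 = 19560)
(f + (q(-8, -3) + t)²) + v(127, b) = (19560 + (90 - 73/2)²) - 18 = (19560 + (107/2)²) - 18 = (19560 + 11449/4) - 18 = 89689/4 - 18 = 89617/4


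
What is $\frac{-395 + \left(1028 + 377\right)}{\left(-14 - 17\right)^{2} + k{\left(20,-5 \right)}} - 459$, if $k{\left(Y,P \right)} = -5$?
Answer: $- \frac{218897}{478} \approx -457.94$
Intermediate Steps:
$\frac{-395 + \left(1028 + 377\right)}{\left(-14 - 17\right)^{2} + k{\left(20,-5 \right)}} - 459 = \frac{-395 + \left(1028 + 377\right)}{\left(-14 - 17\right)^{2} - 5} - 459 = \frac{-395 + 1405}{\left(-14 - 17\right)^{2} - 5} - 459 = \frac{1010}{\left(-31\right)^{2} - 5} - 459 = \frac{1010}{961 - 5} - 459 = \frac{1010}{956} - 459 = 1010 \cdot \frac{1}{956} - 459 = \frac{505}{478} - 459 = - \frac{218897}{478}$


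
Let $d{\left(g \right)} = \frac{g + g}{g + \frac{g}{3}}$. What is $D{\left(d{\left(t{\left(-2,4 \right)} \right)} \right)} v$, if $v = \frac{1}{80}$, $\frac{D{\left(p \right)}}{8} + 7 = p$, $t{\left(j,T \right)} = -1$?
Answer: $- \frac{11}{20} \approx -0.55$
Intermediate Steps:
$d{\left(g \right)} = \frac{3}{2}$ ($d{\left(g \right)} = \frac{2 g}{g + g \frac{1}{3}} = \frac{2 g}{g + \frac{g}{3}} = \frac{2 g}{\frac{4}{3} g} = 2 g \frac{3}{4 g} = \frac{3}{2}$)
$D{\left(p \right)} = -56 + 8 p$
$v = \frac{1}{80} \approx 0.0125$
$D{\left(d{\left(t{\left(-2,4 \right)} \right)} \right)} v = \left(-56 + 8 \cdot \frac{3}{2}\right) \frac{1}{80} = \left(-56 + 12\right) \frac{1}{80} = \left(-44\right) \frac{1}{80} = - \frac{11}{20}$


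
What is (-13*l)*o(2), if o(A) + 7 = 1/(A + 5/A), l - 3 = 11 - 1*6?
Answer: 6344/9 ≈ 704.89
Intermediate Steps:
l = 8 (l = 3 + (11 - 1*6) = 3 + (11 - 6) = 3 + 5 = 8)
o(A) = -7 + 1/(A + 5/A)
(-13*l)*o(2) = (-13*8)*((-35 + 2 - 7*2²)/(5 + 2²)) = -104*(-35 + 2 - 7*4)/(5 + 4) = -104*(-35 + 2 - 28)/9 = -104*(-61)/9 = -104*(-61/9) = 6344/9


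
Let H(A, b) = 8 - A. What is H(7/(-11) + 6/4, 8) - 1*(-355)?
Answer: 7967/22 ≈ 362.14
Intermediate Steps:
H(7/(-11) + 6/4, 8) - 1*(-355) = (8 - (7/(-11) + 6/4)) - 1*(-355) = (8 - (7*(-1/11) + 6*(1/4))) + 355 = (8 - (-7/11 + 3/2)) + 355 = (8 - 1*19/22) + 355 = (8 - 19/22) + 355 = 157/22 + 355 = 7967/22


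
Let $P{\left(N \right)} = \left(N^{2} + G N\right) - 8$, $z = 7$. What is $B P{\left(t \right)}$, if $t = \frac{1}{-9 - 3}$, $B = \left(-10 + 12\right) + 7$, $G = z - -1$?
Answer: $- \frac{1247}{16} \approx -77.938$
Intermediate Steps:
$G = 8$ ($G = 7 - -1 = 7 + 1 = 8$)
$B = 9$ ($B = 2 + 7 = 9$)
$t = - \frac{1}{12}$ ($t = \frac{1}{-12} = - \frac{1}{12} \approx -0.083333$)
$P{\left(N \right)} = -8 + N^{2} + 8 N$ ($P{\left(N \right)} = \left(N^{2} + 8 N\right) - 8 = -8 + N^{2} + 8 N$)
$B P{\left(t \right)} = 9 \left(-8 + \left(- \frac{1}{12}\right)^{2} + 8 \left(- \frac{1}{12}\right)\right) = 9 \left(-8 + \frac{1}{144} - \frac{2}{3}\right) = 9 \left(- \frac{1247}{144}\right) = - \frac{1247}{16}$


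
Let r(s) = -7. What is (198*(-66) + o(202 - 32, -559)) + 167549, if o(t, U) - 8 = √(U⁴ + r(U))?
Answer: 154489 + √97644375354 ≈ 4.6697e+5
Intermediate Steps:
o(t, U) = 8 + √(-7 + U⁴) (o(t, U) = 8 + √(U⁴ - 7) = 8 + √(-7 + U⁴))
(198*(-66) + o(202 - 32, -559)) + 167549 = (198*(-66) + (8 + √(-7 + (-559)⁴))) + 167549 = (-13068 + (8 + √(-7 + 97644375361))) + 167549 = (-13068 + (8 + √97644375354)) + 167549 = (-13060 + √97644375354) + 167549 = 154489 + √97644375354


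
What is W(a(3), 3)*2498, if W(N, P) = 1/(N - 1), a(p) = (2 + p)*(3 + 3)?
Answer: 2498/29 ≈ 86.138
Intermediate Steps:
a(p) = 12 + 6*p (a(p) = (2 + p)*6 = 12 + 6*p)
W(N, P) = 1/(-1 + N)
W(a(3), 3)*2498 = 2498/(-1 + (12 + 6*3)) = 2498/(-1 + (12 + 18)) = 2498/(-1 + 30) = 2498/29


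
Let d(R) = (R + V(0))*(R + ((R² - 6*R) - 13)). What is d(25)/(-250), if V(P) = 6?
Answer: -15097/250 ≈ -60.388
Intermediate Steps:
d(R) = (6 + R)*(-13 + R² - 5*R) (d(R) = (R + 6)*(R + ((R² - 6*R) - 13)) = (6 + R)*(R + (-13 + R² - 6*R)) = (6 + R)*(-13 + R² - 5*R))
d(25)/(-250) = (-78 + 25² + 25³ - 43*25)/(-250) = (-78 + 625 + 15625 - 1075)*(-1/250) = 15097*(-1/250) = -15097/250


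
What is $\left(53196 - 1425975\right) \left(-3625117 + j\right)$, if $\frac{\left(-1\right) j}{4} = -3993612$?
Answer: $-16952902260849$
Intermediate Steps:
$j = 15974448$ ($j = \left(-4\right) \left(-3993612\right) = 15974448$)
$\left(53196 - 1425975\right) \left(-3625117 + j\right) = \left(53196 - 1425975\right) \left(-3625117 + 15974448\right) = \left(-1372779\right) 12349331 = -16952902260849$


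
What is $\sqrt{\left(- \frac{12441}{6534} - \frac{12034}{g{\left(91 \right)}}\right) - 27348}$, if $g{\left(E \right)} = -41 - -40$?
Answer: $\frac{i \sqrt{66716078}}{66} \approx 123.76 i$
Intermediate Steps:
$g{\left(E \right)} = -1$ ($g{\left(E \right)} = -41 + 40 = -1$)
$\sqrt{\left(- \frac{12441}{6534} - \frac{12034}{g{\left(91 \right)}}\right) - 27348} = \sqrt{\left(- \frac{12441}{6534} - \frac{12034}{-1}\right) - 27348} = \sqrt{\left(\left(-12441\right) \frac{1}{6534} - -12034\right) - 27348} = \sqrt{\left(- \frac{377}{198} + 12034\right) - 27348} = \sqrt{\frac{2382355}{198} - 27348} = \sqrt{- \frac{3032549}{198}} = \frac{i \sqrt{66716078}}{66}$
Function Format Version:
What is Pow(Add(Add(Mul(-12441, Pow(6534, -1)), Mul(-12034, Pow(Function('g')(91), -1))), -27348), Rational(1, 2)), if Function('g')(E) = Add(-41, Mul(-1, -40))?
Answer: Mul(Rational(1, 66), I, Pow(66716078, Rational(1, 2))) ≈ Mul(123.76, I)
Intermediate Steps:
Function('g')(E) = -1 (Function('g')(E) = Add(-41, 40) = -1)
Pow(Add(Add(Mul(-12441, Pow(6534, -1)), Mul(-12034, Pow(Function('g')(91), -1))), -27348), Rational(1, 2)) = Pow(Add(Add(Mul(-12441, Pow(6534, -1)), Mul(-12034, Pow(-1, -1))), -27348), Rational(1, 2)) = Pow(Add(Add(Mul(-12441, Rational(1, 6534)), Mul(-12034, -1)), -27348), Rational(1, 2)) = Pow(Add(Add(Rational(-377, 198), 12034), -27348), Rational(1, 2)) = Pow(Add(Rational(2382355, 198), -27348), Rational(1, 2)) = Pow(Rational(-3032549, 198), Rational(1, 2)) = Mul(Rational(1, 66), I, Pow(66716078, Rational(1, 2)))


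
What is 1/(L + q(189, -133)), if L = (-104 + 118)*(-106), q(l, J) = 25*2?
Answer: -1/1434 ≈ -0.00069735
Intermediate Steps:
q(l, J) = 50
L = -1484 (L = 14*(-106) = -1484)
1/(L + q(189, -133)) = 1/(-1484 + 50) = 1/(-1434) = -1/1434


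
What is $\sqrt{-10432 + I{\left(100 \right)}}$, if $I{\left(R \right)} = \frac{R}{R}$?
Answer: $3 i \sqrt{1159} \approx 102.13 i$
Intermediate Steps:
$I{\left(R \right)} = 1$
$\sqrt{-10432 + I{\left(100 \right)}} = \sqrt{-10432 + 1} = \sqrt{-10431} = 3 i \sqrt{1159}$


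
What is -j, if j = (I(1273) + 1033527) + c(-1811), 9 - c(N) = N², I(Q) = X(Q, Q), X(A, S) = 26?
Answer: 2246159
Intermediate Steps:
I(Q) = 26
c(N) = 9 - N²
j = -2246159 (j = (26 + 1033527) + (9 - 1*(-1811)²) = 1033553 + (9 - 1*3279721) = 1033553 + (9 - 3279721) = 1033553 - 3279712 = -2246159)
-j = -1*(-2246159) = 2246159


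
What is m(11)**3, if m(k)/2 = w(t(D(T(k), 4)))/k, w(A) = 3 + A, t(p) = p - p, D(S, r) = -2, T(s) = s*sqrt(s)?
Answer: 216/1331 ≈ 0.16228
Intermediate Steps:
T(s) = s**(3/2)
t(p) = 0
m(k) = 6/k (m(k) = 2*((3 + 0)/k) = 2*(3/k) = 6/k)
m(11)**3 = (6/11)**3 = 216/1331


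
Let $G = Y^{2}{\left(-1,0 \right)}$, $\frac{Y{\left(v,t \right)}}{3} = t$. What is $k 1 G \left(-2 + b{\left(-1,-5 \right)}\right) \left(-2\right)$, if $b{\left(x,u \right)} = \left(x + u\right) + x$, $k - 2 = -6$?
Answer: $0$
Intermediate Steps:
$k = -4$ ($k = 2 - 6 = -4$)
$b{\left(x,u \right)} = u + 2 x$ ($b{\left(x,u \right)} = \left(u + x\right) + x = u + 2 x$)
$Y{\left(v,t \right)} = 3 t$
$G = 0$ ($G = \left(3 \cdot 0\right)^{2} = 0^{2} = 0$)
$k 1 G \left(-2 + b{\left(-1,-5 \right)}\right) \left(-2\right) = \left(-4\right) 1 \cdot 0 \left(-2 + \left(-5 + 2 \left(-1\right)\right)\right) \left(-2\right) = - 4 \cdot 0 \left(-2 - 7\right) \left(-2\right) = - 4 \cdot 0 \left(\left(-9\right) \left(-2\right)\right) = - 4 \cdot 0 \cdot 18 = \left(-4\right) 0 = 0$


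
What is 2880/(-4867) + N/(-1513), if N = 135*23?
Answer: -19469475/7363771 ≈ -2.6440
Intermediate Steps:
N = 3105
2880/(-4867) + N/(-1513) = 2880/(-4867) + 3105/(-1513) = 2880*(-1/4867) + 3105*(-1/1513) = -2880/4867 - 3105/1513 = -19469475/7363771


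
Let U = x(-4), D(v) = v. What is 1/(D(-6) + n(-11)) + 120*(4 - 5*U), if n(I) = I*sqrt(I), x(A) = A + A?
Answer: 7217754/1367 + 11*I*sqrt(11)/1367 ≈ 5280.0 + 0.026688*I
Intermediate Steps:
x(A) = 2*A
n(I) = I**(3/2)
U = -8 (U = 2*(-4) = -8)
1/(D(-6) + n(-11)) + 120*(4 - 5*U) = 1/(-6 + (-11)**(3/2)) + 120*(4 - 5*(-8)) = 1/(-6 - 11*I*sqrt(11)) + 120*(4 + 40) = 1/(-6 - 11*I*sqrt(11)) + 120*44 = 1/(-6 - 11*I*sqrt(11)) + 5280 = 5280 + 1/(-6 - 11*I*sqrt(11))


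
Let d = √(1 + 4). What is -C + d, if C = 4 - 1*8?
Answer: 4 + √5 ≈ 6.2361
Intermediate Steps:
C = -4 (C = 4 - 8 = -4)
d = √5 ≈ 2.2361
-C + d = -1*(-4) + √5 = 4 + √5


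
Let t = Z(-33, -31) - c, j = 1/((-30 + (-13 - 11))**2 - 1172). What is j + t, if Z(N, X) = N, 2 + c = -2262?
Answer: 3890865/1744 ≈ 2231.0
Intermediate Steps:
c = -2264 (c = -2 - 2262 = -2264)
j = 1/1744 (j = 1/((-30 - 24)**2 - 1172) = 1/((-54)**2 - 1172) = 1/(2916 - 1172) = 1/1744 ≈ 0.00057339)
t = 2231 (t = -33 - 1*(-2264) = -33 + 2264 = 2231)
j + t = 1/1744 + 2231 = 3890865/1744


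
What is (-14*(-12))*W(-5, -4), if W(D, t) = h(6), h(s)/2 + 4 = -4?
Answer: -2688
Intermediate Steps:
h(s) = -16 (h(s) = -8 + 2*(-4) = -8 - 8 = -16)
W(D, t) = -16
(-14*(-12))*W(-5, -4) = -14*(-12)*(-16) = 168*(-16) = -2688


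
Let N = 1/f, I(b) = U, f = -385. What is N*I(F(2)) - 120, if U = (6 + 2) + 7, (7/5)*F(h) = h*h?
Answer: -9243/77 ≈ -120.04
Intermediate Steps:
F(h) = 5*h²/7 (F(h) = 5*(h*h)/7 = 5*h²/7)
U = 15 (U = 8 + 7 = 15)
I(b) = 15
N = -1/385 (N = 1/(-385) = -1/385 ≈ -0.0025974)
N*I(F(2)) - 120 = -1/385*15 - 120 = -3/77 - 120 = -9243/77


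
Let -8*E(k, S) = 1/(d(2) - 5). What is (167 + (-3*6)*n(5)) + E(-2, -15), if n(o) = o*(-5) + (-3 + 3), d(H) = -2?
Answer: 34553/56 ≈ 617.02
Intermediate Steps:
E(k, S) = 1/56 (E(k, S) = -1/(8*(-2 - 5)) = -⅛/(-7) = -⅛*(-⅐) = 1/56)
n(o) = -5*o (n(o) = -5*o + 0 = -5*o)
(167 + (-3*6)*n(5)) + E(-2, -15) = (167 + (-3*6)*(-5*5)) + 1/56 = (167 - 18*(-25)) + 1/56 = (167 + 450) + 1/56 = 617 + 1/56 = 34553/56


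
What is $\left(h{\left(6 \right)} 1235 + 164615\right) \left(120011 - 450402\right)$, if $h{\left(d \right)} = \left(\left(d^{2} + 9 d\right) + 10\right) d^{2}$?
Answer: $-1523305700465$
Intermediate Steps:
$h{\left(d \right)} = d^{2} \left(10 + d^{2} + 9 d\right)$ ($h{\left(d \right)} = \left(10 + d^{2} + 9 d\right) d^{2} = d^{2} \left(10 + d^{2} + 9 d\right)$)
$\left(h{\left(6 \right)} 1235 + 164615\right) \left(120011 - 450402\right) = \left(6^{2} \left(10 + 6^{2} + 9 \cdot 6\right) 1235 + 164615\right) \left(120011 - 450402\right) = \left(36 \left(10 + 36 + 54\right) 1235 + 164615\right) \left(-330391\right) = \left(36 \cdot 100 \cdot 1235 + 164615\right) \left(-330391\right) = \left(3600 \cdot 1235 + 164615\right) \left(-330391\right) = \left(4446000 + 164615\right) \left(-330391\right) = 4610615 \left(-330391\right) = -1523305700465$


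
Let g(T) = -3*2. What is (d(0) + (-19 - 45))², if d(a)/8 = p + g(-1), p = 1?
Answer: 10816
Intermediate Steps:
g(T) = -6
d(a) = -40 (d(a) = 8*(1 - 6) = 8*(-5) = -40)
(d(0) + (-19 - 45))² = (-40 + (-19 - 45))² = (-40 - 64)² = (-104)² = 10816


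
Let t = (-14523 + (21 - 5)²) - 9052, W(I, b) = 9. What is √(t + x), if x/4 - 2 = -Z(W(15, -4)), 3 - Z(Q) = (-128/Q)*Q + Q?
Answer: I*√23799 ≈ 154.27*I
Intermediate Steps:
Z(Q) = 131 - Q (Z(Q) = 3 - ((-128/Q)*Q + Q) = 3 - (-128 + Q) = 3 + (128 - Q) = 131 - Q)
t = -23319 (t = (-14523 + 16²) - 9052 = (-14523 + 256) - 9052 = -14267 - 9052 = -23319)
x = -480 (x = 8 + 4*(-(131 - 1*9)) = 8 + 4*(-(131 - 9)) = 8 + 4*(-1*122) = 8 + 4*(-122) = 8 - 488 = -480)
√(t + x) = √(-23319 - 480) = √(-23799) = I*√23799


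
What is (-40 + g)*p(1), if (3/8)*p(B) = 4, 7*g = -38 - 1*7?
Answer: -10400/21 ≈ -495.24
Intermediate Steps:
g = -45/7 (g = (-38 - 1*7)/7 = (-38 - 7)/7 = (⅐)*(-45) = -45/7 ≈ -6.4286)
p(B) = 32/3 (p(B) = (8/3)*4 = 32/3)
(-40 + g)*p(1) = (-40 - 45/7)*(32/3) = -325/7*32/3 = -10400/21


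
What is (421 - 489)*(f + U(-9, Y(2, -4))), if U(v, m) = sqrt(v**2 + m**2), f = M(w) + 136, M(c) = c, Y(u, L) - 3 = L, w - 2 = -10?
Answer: -8704 - 68*sqrt(82) ≈ -9319.8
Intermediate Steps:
w = -8 (w = 2 - 10 = -8)
Y(u, L) = 3 + L
f = 128 (f = -8 + 136 = 128)
U(v, m) = sqrt(m**2 + v**2)
(421 - 489)*(f + U(-9, Y(2, -4))) = (421 - 489)*(128 + sqrt((3 - 4)**2 + (-9)**2)) = -68*(128 + sqrt((-1)**2 + 81)) = -68*(128 + sqrt(1 + 81)) = -68*(128 + sqrt(82)) = -8704 - 68*sqrt(82)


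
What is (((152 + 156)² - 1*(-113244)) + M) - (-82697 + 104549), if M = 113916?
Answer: 300172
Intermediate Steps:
(((152 + 156)² - 1*(-113244)) + M) - (-82697 + 104549) = (((152 + 156)² - 1*(-113244)) + 113916) - (-82697 + 104549) = ((308² + 113244) + 113916) - 1*21852 = ((94864 + 113244) + 113916) - 21852 = (208108 + 113916) - 21852 = 322024 - 21852 = 300172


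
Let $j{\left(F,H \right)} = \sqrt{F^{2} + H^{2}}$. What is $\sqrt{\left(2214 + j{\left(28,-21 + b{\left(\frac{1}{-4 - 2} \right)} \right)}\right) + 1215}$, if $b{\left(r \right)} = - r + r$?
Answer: $2 \sqrt{866} \approx 58.856$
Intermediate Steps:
$b{\left(r \right)} = 0$
$\sqrt{\left(2214 + j{\left(28,-21 + b{\left(\frac{1}{-4 - 2} \right)} \right)}\right) + 1215} = \sqrt{\left(2214 + \sqrt{28^{2} + \left(-21 + 0\right)^{2}}\right) + 1215} = \sqrt{\left(2214 + \sqrt{784 + \left(-21\right)^{2}}\right) + 1215} = \sqrt{\left(2214 + \sqrt{784 + 441}\right) + 1215} = \sqrt{\left(2214 + \sqrt{1225}\right) + 1215} = \sqrt{\left(2214 + 35\right) + 1215} = \sqrt{2249 + 1215} = \sqrt{3464} = 2 \sqrt{866}$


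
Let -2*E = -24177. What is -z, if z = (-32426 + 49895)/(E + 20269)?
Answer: -34938/64715 ≈ -0.53988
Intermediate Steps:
E = 24177/2 (E = -½*(-24177) = 24177/2 ≈ 12089.)
z = 34938/64715 (z = (-32426 + 49895)/(24177/2 + 20269) = 17469/(64715/2) = 17469*(2/64715) = 34938/64715 ≈ 0.53988)
-z = -1*34938/64715 = -34938/64715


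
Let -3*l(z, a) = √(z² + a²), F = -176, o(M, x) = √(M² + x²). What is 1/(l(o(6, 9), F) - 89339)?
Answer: -804051/71833081196 + 3*√31093/71833081196 ≈ -1.1186e-5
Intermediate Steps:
l(z, a) = -√(a² + z²)/3 (l(z, a) = -√(z² + a²)/3 = -√(a² + z²)/3)
1/(l(o(6, 9), F) - 89339) = 1/(-√((-176)² + (√(6² + 9²))²)/3 - 89339) = 1/(-√(30976 + (√(36 + 81))²)/3 - 89339) = 1/(-√(30976 + (√117)²)/3 - 89339) = 1/(-√(30976 + (3*√13)²)/3 - 89339) = 1/(-√(30976 + 117)/3 - 89339) = 1/(-√31093/3 - 89339) = 1/(-89339 - √31093/3)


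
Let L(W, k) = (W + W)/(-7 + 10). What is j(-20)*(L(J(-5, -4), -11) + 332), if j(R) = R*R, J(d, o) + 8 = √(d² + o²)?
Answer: 392000/3 + 800*√41/3 ≈ 1.3237e+5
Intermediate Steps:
J(d, o) = -8 + √(d² + o²)
L(W, k) = 2*W/3 (L(W, k) = (2*W)/3 = (2*W)*(⅓) = 2*W/3)
j(R) = R²
j(-20)*(L(J(-5, -4), -11) + 332) = (-20)²*(2*(-8 + √((-5)² + (-4)²))/3 + 332) = 400*(2*(-8 + √(25 + 16))/3 + 332) = 400*(2*(-8 + √41)/3 + 332) = 400*((-16/3 + 2*√41/3) + 332) = 400*(980/3 + 2*√41/3) = 392000/3 + 800*√41/3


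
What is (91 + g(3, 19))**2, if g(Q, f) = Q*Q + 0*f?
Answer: 10000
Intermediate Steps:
g(Q, f) = Q**2 (g(Q, f) = Q**2 + 0 = Q**2)
(91 + g(3, 19))**2 = (91 + 3**2)**2 = (91 + 9)**2 = 100**2 = 10000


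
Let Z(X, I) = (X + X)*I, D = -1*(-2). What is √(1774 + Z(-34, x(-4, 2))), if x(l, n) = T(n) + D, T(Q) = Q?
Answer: √1502 ≈ 38.756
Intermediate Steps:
D = 2
x(l, n) = 2 + n (x(l, n) = n + 2 = 2 + n)
Z(X, I) = 2*I*X (Z(X, I) = (2*X)*I = 2*I*X)
√(1774 + Z(-34, x(-4, 2))) = √(1774 + 2*(2 + 2)*(-34)) = √(1774 + 2*4*(-34)) = √(1774 - 272) = √1502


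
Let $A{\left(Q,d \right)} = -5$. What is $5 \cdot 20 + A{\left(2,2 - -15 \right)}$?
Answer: $95$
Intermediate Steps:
$5 \cdot 20 + A{\left(2,2 - -15 \right)} = 5 \cdot 20 - 5 = 100 - 5 = 95$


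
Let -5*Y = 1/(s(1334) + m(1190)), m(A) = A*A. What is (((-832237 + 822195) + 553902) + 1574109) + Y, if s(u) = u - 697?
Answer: 15003025235764/7083685 ≈ 2.1180e+6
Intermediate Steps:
s(u) = -697 + u
m(A) = A²
Y = -1/7083685 (Y = -1/(5*((-697 + 1334) + 1190²)) = -1/(5*(637 + 1416100)) = -⅕/1416737 = -⅕*1/1416737 = -1/7083685 ≈ -1.4117e-7)
(((-832237 + 822195) + 553902) + 1574109) + Y = (((-832237 + 822195) + 553902) + 1574109) - 1/7083685 = ((-10042 + 553902) + 1574109) - 1/7083685 = (543860 + 1574109) - 1/7083685 = 2117969 - 1/7083685 = 15003025235764/7083685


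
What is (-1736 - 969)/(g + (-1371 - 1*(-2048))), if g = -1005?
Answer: 2705/328 ≈ 8.2469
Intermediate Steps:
(-1736 - 969)/(g + (-1371 - 1*(-2048))) = (-1736 - 969)/(-1005 + (-1371 - 1*(-2048))) = -2705/(-1005 + (-1371 + 2048)) = -2705/(-1005 + 677) = -2705/(-328) = -2705*(-1/328) = 2705/328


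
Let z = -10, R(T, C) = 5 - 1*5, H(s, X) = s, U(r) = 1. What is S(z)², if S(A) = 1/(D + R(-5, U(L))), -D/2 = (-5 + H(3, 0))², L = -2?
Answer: 1/64 ≈ 0.015625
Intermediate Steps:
R(T, C) = 0 (R(T, C) = 5 - 5 = 0)
D = -8 (D = -2*(-5 + 3)² = -2*(-2)² = -2*4 = -8)
S(A) = -⅛ (S(A) = 1/(-8 + 0) = 1/(-8) = -⅛)
S(z)² = (-⅛)² = 1/64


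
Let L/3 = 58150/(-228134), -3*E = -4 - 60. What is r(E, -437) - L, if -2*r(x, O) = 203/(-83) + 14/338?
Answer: 3147016896/1600017809 ≈ 1.9669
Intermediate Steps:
E = 64/3 (E = -(-4 - 60)/3 = -⅓*(-64) = 64/3 ≈ 21.333)
L = -87225/114067 (L = 3*(58150/(-228134)) = 3*(58150*(-1/228134)) = 3*(-29075/114067) = -87225/114067 ≈ -0.76468)
r(x, O) = 16863/14027 (r(x, O) = -(203/(-83) + 14/338)/2 = -(203*(-1/83) + 14*(1/338))/2 = -(-203/83 + 7/169)/2 = -½*(-33726/14027) = 16863/14027)
r(E, -437) - L = 16863/14027 - 1*(-87225/114067) = 16863/14027 + 87225/114067 = 3147016896/1600017809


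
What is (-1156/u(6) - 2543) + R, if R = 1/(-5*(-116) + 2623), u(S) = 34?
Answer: -8254130/3203 ≈ -2577.0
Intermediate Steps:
R = 1/3203 (R = 1/(580 + 2623) = 1/3203 ≈ 0.00031221)
(-1156/u(6) - 2543) + R = (-1156/34 - 2543) + 1/3203 = (-1156*1/34 - 2543) + 1/3203 = (-34 - 2543) + 1/3203 = -2577 + 1/3203 = -8254130/3203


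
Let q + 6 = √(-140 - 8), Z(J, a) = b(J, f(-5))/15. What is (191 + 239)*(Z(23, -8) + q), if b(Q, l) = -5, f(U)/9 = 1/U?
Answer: -8170/3 + 860*I*√37 ≈ -2723.3 + 5231.2*I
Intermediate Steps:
f(U) = 9/U
Z(J, a) = -⅓ (Z(J, a) = -5/15 = -5*1/15 = -⅓)
q = -6 + 2*I*√37 (q = -6 + √(-140 - 8) = -6 + √(-148) = -6 + 2*I*√37 ≈ -6.0 + 12.166*I)
(191 + 239)*(Z(23, -8) + q) = (191 + 239)*(-⅓ + (-6 + 2*I*√37)) = 430*(-19/3 + 2*I*√37) = -8170/3 + 860*I*√37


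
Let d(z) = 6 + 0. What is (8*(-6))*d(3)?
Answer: -288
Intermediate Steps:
d(z) = 6
(8*(-6))*d(3) = (8*(-6))*6 = -48*6 = -288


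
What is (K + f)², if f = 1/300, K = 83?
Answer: 620059801/90000 ≈ 6889.6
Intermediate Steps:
f = 1/300 ≈ 0.0033333
(K + f)² = (83 + 1/300)² = (24901/300)² = 620059801/90000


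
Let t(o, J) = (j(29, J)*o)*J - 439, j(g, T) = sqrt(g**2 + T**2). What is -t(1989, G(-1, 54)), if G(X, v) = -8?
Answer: 439 + 15912*sqrt(905) ≈ 4.7912e+5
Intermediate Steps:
j(g, T) = sqrt(T**2 + g**2)
t(o, J) = -439 + J*o*sqrt(841 + J**2) (t(o, J) = (sqrt(J**2 + 29**2)*o)*J - 439 = (sqrt(J**2 + 841)*o)*J - 439 = (sqrt(841 + J**2)*o)*J - 439 = (o*sqrt(841 + J**2))*J - 439 = J*o*sqrt(841 + J**2) - 439 = -439 + J*o*sqrt(841 + J**2))
-t(1989, G(-1, 54)) = -(-439 - 8*1989*sqrt(841 + (-8)**2)) = -(-439 - 8*1989*sqrt(841 + 64)) = -(-439 - 8*1989*sqrt(905)) = -(-439 - 15912*sqrt(905)) = 439 + 15912*sqrt(905)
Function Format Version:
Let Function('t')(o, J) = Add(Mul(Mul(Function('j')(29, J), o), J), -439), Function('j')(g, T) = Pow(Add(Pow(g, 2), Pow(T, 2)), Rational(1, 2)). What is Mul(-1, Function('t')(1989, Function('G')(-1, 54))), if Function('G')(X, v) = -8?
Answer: Add(439, Mul(15912, Pow(905, Rational(1, 2)))) ≈ 4.7912e+5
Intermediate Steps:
Function('j')(g, T) = Pow(Add(Pow(T, 2), Pow(g, 2)), Rational(1, 2))
Function('t')(o, J) = Add(-439, Mul(J, o, Pow(Add(841, Pow(J, 2)), Rational(1, 2)))) (Function('t')(o, J) = Add(Mul(Mul(Pow(Add(Pow(J, 2), Pow(29, 2)), Rational(1, 2)), o), J), -439) = Add(Mul(Mul(Pow(Add(Pow(J, 2), 841), Rational(1, 2)), o), J), -439) = Add(Mul(Mul(Pow(Add(841, Pow(J, 2)), Rational(1, 2)), o), J), -439) = Add(Mul(Mul(o, Pow(Add(841, Pow(J, 2)), Rational(1, 2))), J), -439) = Add(Mul(J, o, Pow(Add(841, Pow(J, 2)), Rational(1, 2))), -439) = Add(-439, Mul(J, o, Pow(Add(841, Pow(J, 2)), Rational(1, 2)))))
Mul(-1, Function('t')(1989, Function('G')(-1, 54))) = Mul(-1, Add(-439, Mul(-8, 1989, Pow(Add(841, Pow(-8, 2)), Rational(1, 2))))) = Mul(-1, Add(-439, Mul(-8, 1989, Pow(Add(841, 64), Rational(1, 2))))) = Mul(-1, Add(-439, Mul(-8, 1989, Pow(905, Rational(1, 2))))) = Mul(-1, Add(-439, Mul(-15912, Pow(905, Rational(1, 2))))) = Add(439, Mul(15912, Pow(905, Rational(1, 2))))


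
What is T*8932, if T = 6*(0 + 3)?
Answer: 160776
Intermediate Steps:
T = 18 (T = 6*3 = 18)
T*8932 = 18*8932 = 160776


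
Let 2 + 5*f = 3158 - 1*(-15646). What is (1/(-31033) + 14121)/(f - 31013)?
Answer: -2191084960/4228649679 ≈ -0.51815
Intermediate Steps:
f = 18802/5 (f = -⅖ + (3158 - 1*(-15646))/5 = -⅖ + (3158 + 15646)/5 = -⅖ + (⅕)*18804 = -⅖ + 18804/5 = 18802/5 ≈ 3760.4)
(1/(-31033) + 14121)/(f - 31013) = (1/(-31033) + 14121)/(18802/5 - 31013) = (-1/31033 + 14121)/(-136263/5) = (438216992/31033)*(-5/136263) = -2191084960/4228649679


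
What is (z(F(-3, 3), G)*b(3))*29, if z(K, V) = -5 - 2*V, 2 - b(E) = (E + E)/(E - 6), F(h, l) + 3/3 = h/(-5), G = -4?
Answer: 348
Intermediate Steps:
F(h, l) = -1 - h/5 (F(h, l) = -1 + h/(-5) = -1 + h*(-⅕) = -1 - h/5)
b(E) = 2 - 2*E/(-6 + E) (b(E) = 2 - (E + E)/(E - 6) = 2 - 2*E/(-6 + E))
(z(F(-3, 3), G)*b(3))*29 = ((-5 - 2*(-4))*(-12/(-6 + 3)))*29 = ((-5 + 8)*(-12/(-3)))*29 = (3*(-12*(-⅓)))*29 = (3*4)*29 = 12*29 = 348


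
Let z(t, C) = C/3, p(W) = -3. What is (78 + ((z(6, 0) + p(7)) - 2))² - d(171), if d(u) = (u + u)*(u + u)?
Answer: -111635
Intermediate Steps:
z(t, C) = C/3 (z(t, C) = C*(⅓) = C/3)
d(u) = 4*u² (d(u) = (2*u)*(2*u) = 4*u²)
(78 + ((z(6, 0) + p(7)) - 2))² - d(171) = (78 + (((⅓)*0 - 3) - 2))² - 4*171² = (78 + ((0 - 3) - 2))² - 4*29241 = (78 + (-3 - 2))² - 1*116964 = (78 - 5)² - 116964 = 73² - 116964 = 5329 - 116964 = -111635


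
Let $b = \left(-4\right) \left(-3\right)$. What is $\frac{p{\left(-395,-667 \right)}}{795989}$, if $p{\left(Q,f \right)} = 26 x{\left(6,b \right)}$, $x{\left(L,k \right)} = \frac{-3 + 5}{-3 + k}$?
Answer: $\frac{52}{7163901} \approx 7.2586 \cdot 10^{-6}$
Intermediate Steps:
$b = 12$
$x{\left(L,k \right)} = \frac{2}{-3 + k}$
$p{\left(Q,f \right)} = \frac{52}{9}$ ($p{\left(Q,f \right)} = 26 \frac{2}{-3 + 12} = 26 \cdot \frac{2}{9} = \frac{52}{9}$)
$\frac{p{\left(-395,-667 \right)}}{795989} = \frac{52}{9 \cdot 795989} = \frac{52}{9} \cdot \frac{1}{795989} = \frac{52}{7163901}$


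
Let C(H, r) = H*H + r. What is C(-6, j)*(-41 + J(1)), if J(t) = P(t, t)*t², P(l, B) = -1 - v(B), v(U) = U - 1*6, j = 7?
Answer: -1591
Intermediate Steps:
v(U) = -6 + U (v(U) = U - 6 = -6 + U)
P(l, B) = 5 - B (P(l, B) = -1 - (-6 + B) = -1 + (6 - B) = 5 - B)
C(H, r) = r + H² (C(H, r) = H² + r = r + H²)
J(t) = t²*(5 - t) (J(t) = (5 - t)*t² = t²*(5 - t))
C(-6, j)*(-41 + J(1)) = (7 + (-6)²)*(-41 + 1²*(5 - 1*1)) = (7 + 36)*(-41 + 1*(5 - 1)) = 43*(-41 + 1*4) = 43*(-41 + 4) = 43*(-37) = -1591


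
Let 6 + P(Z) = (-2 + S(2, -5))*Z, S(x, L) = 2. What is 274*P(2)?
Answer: -1644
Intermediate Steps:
P(Z) = -6 (P(Z) = -6 + (-2 + 2)*Z = -6 + 0*Z = -6 + 0 = -6)
274*P(2) = 274*(-6) = -1644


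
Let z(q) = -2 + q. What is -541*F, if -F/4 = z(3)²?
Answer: 2164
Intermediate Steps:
F = -4 (F = -4*(-2 + 3)² = -4*1² = -4*1 = -4)
-541*F = -541*(-4) = 2164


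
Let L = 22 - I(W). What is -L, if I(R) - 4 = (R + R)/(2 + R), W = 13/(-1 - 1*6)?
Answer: -44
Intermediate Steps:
W = -13/7 (W = 13/(-1 - 6) = 13/(-7) = 13*(-⅐) = -13/7 ≈ -1.8571)
I(R) = 4 + 2*R/(2 + R) (I(R) = 4 + (R + R)/(2 + R) = 4 + (2*R)/(2 + R) = 4 + 2*R/(2 + R))
L = 44 (L = 22 - 2*(4 + 3*(-13/7))/(2 - 13/7) = 22 - 2*(4 - 39/7)/⅐ = 22 - 2*7*(-11)/7 = 22 - 1*(-22) = 22 + 22 = 44)
-L = -1*44 = -44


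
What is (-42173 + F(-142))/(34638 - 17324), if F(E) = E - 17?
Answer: -21166/8657 ≈ -2.4450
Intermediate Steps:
F(E) = -17 + E
(-42173 + F(-142))/(34638 - 17324) = (-42173 + (-17 - 142))/(34638 - 17324) = (-42173 - 159)/17314 = -42332*1/17314 = -21166/8657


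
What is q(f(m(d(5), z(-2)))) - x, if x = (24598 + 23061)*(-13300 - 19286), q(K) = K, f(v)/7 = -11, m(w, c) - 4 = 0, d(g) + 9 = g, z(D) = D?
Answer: 1553016097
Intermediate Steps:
d(g) = -9 + g
m(w, c) = 4 (m(w, c) = 4 + 0 = 4)
f(v) = -77 (f(v) = 7*(-11) = -77)
x = -1553016174 (x = 47659*(-32586) = -1553016174)
q(f(m(d(5), z(-2)))) - x = -77 - 1*(-1553016174) = -77 + 1553016174 = 1553016097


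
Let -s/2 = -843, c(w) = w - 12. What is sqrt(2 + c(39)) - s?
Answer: -1686 + sqrt(29) ≈ -1680.6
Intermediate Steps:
c(w) = -12 + w
s = 1686 (s = -2*(-843) = 1686)
sqrt(2 + c(39)) - s = sqrt(2 + (-12 + 39)) - 1*1686 = sqrt(2 + 27) - 1686 = sqrt(29) - 1686 = -1686 + sqrt(29)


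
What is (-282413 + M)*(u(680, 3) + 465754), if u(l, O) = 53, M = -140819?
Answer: -197144428224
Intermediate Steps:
(-282413 + M)*(u(680, 3) + 465754) = (-282413 - 140819)*(53 + 465754) = -423232*465807 = -197144428224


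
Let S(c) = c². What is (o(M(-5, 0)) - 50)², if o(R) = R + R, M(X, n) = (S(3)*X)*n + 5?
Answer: 1600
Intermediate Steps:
M(X, n) = 5 + 9*X*n (M(X, n) = (3²*X)*n + 5 = (9*X)*n + 5 = 9*X*n + 5 = 5 + 9*X*n)
o(R) = 2*R
(o(M(-5, 0)) - 50)² = (2*(5 + 9*(-5)*0) - 50)² = (2*(5 + 0) - 50)² = (2*5 - 50)² = (10 - 50)² = (-40)² = 1600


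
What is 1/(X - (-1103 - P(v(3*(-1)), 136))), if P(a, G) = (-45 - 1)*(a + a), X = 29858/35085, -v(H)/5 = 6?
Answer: 35085/135563213 ≈ 0.00025881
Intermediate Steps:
v(H) = -30 (v(H) = -5*6 = -30)
X = 29858/35085 (X = 29858*(1/35085) = 29858/35085 ≈ 0.85102)
P(a, G) = -92*a
1/(X - (-1103 - P(v(3*(-1)), 136))) = 1/(29858/35085 - (-1103 - (-92)*(-30))) = 1/(29858/35085 - (-1103 - 1*2760)) = 1/(29858/35085 - (-1103 - 2760)) = 1/(29858/35085 - 1*(-3863)) = 1/(29858/35085 + 3863) = 1/(135563213/35085) = 35085/135563213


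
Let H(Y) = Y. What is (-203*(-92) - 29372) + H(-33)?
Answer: -10729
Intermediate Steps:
(-203*(-92) - 29372) + H(-33) = (-203*(-92) - 29372) - 33 = (18676 - 29372) - 33 = -10696 - 33 = -10729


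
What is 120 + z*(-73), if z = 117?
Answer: -8421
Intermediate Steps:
120 + z*(-73) = 120 + 117*(-73) = 120 - 8541 = -8421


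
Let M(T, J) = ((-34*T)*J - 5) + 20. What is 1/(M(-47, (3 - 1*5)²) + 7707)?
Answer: 1/14114 ≈ 7.0852e-5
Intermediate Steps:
M(T, J) = 15 - 34*J*T (M(T, J) = (-34*J*T - 5) + 20 = (-5 - 34*J*T) + 20 = 15 - 34*J*T)
1/(M(-47, (3 - 1*5)²) + 7707) = 1/((15 - 34*(3 - 1*5)²*(-47)) + 7707) = 1/((15 - 34*(3 - 5)²*(-47)) + 7707) = 1/((15 - 34*(-2)²*(-47)) + 7707) = 1/((15 - 34*4*(-47)) + 7707) = 1/((15 + 6392) + 7707) = 1/(6407 + 7707) = 1/14114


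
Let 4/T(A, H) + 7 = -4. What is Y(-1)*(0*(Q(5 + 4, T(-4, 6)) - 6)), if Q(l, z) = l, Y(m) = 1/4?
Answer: 0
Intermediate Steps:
Y(m) = ¼
T(A, H) = -4/11 (T(A, H) = 4/(-7 - 4) = 4/(-11) = 4*(-1/11) = -4/11)
Y(-1)*(0*(Q(5 + 4, T(-4, 6)) - 6)) = (0*((5 + 4) - 6))/4 = (0*(9 - 6))/4 = (0*3)/4 = (¼)*0 = 0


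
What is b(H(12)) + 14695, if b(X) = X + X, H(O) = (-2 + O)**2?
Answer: 14895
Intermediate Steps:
b(X) = 2*X
b(H(12)) + 14695 = 2*(-2 + 12)**2 + 14695 = 2*10**2 + 14695 = 2*100 + 14695 = 200 + 14695 = 14895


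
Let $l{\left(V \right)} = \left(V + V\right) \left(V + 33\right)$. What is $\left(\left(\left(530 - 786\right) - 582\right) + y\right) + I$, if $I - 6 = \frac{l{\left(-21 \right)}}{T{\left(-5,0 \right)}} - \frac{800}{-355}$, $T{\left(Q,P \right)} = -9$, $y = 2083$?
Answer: $\frac{92957}{71} \approx 1309.3$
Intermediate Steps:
$l{\left(V \right)} = 2 V \left(33 + V\right)$
$I = \frac{4562}{71}$ ($I = 6 - \left(- \frac{160}{71} - \frac{2 \left(-21\right) \left(33 - 21\right)}{-9}\right) = 6 - \left(- \frac{160}{71} - 2 \left(-21\right) 12 \left(- \frac{1}{9}\right)\right) = 6 + \left(\left(-504\right) \left(- \frac{1}{9}\right) + \frac{160}{71}\right) = 6 + \left(56 + \frac{160}{71}\right) = 6 + \frac{4136}{71} = \frac{4562}{71} \approx 64.254$)
$\left(\left(\left(530 - 786\right) - 582\right) + y\right) + I = \left(\left(\left(530 - 786\right) - 582\right) + 2083\right) + \frac{4562}{71} = \left(\left(-256 - 582\right) + 2083\right) + \frac{4562}{71} = \left(-838 + 2083\right) + \frac{4562}{71} = 1245 + \frac{4562}{71} = \frac{92957}{71}$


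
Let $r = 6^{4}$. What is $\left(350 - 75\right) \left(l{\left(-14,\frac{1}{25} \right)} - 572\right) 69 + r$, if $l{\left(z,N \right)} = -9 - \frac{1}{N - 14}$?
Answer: $- \frac{3846615096}{349} \approx -1.1022 \cdot 10^{7}$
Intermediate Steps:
$r = 1296$
$l{\left(z,N \right)} = -9 - \frac{1}{-14 + N}$
$\left(350 - 75\right) \left(l{\left(-14,\frac{1}{25} \right)} - 572\right) 69 + r = \left(350 - 75\right) \left(\frac{125 - \frac{9}{25}}{-14 + \frac{1}{25}} - 572\right) 69 + 1296 = 275 \left(\frac{125 - \frac{9}{25}}{-14 + \frac{1}{25}} - 572\right) 69 + 1296 = 275 \left(\frac{125 - \frac{9}{25}}{- \frac{349}{25}} - 572\right) 69 + 1296 = 275 \left(\left(- \frac{25}{349}\right) \frac{3116}{25} - 572\right) 69 + 1296 = 275 \left(- \frac{3116}{349} - 572\right) 69 + 1296 = 275 \left(- \frac{202744}{349}\right) 69 + 1296 = \left(- \frac{55754600}{349}\right) 69 + 1296 = - \frac{3847067400}{349} + 1296 = - \frac{3846615096}{349}$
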